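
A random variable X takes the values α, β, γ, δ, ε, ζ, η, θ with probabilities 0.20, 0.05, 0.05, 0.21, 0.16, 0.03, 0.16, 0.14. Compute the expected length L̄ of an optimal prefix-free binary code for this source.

Repeatedly combine the two least-probable nodes; the expected code length is the sum of the merged weights.
merge 3/100 + 1/20 → 2/25
merge 1/20 + 2/25 → 13/100
merge 13/100 + 7/50 → 27/100
merge 4/25 + 4/25 → 8/25
merge 1/5 + 21/100 → 41/100
merge 27/100 + 8/25 → 59/100
merge 41/100 + 59/100 → 1
L = 2/25 + 13/100 + 27/100 + 8/25 + 41/100 + 59/100 + 1 = 14/5 = 2.8 bits/symbol.

2.8 bits/symbol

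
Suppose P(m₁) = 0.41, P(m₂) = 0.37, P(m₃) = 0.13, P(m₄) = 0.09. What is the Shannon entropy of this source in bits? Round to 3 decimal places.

1.753 bits

H = −Σ pᵢ log₂ pᵢ.
−0.41·log₂(0.41) = 0.5274
−0.37·log₂(0.37) = 0.5307
−0.13·log₂(0.13) = 0.3826
−0.09·log₂(0.09) = 0.3127
Sum ≈ 1.7534 → 1.753 bits.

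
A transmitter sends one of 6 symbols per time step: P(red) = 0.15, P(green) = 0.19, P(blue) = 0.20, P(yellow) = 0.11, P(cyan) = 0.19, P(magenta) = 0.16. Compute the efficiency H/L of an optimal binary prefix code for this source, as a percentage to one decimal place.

Entropy H = −Σ p log₂ p ≈ 2.5587 bits.
Huffman merges: 11/100+3/20→13/50; 4/25+19/100→7/20; 19/100+1/5→39/100; 13/50+7/20→61/100; 39/100+61/100→1. L = 261/100 ≈ 2.6100.
Efficiency = H/L = 2.5587/2.6100 = 98.0%.

98.0%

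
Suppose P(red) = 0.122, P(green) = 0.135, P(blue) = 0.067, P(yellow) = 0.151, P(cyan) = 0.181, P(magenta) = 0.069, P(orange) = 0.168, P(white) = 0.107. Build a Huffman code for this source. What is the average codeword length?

Repeatedly combine the two least-probable nodes; the expected code length is the sum of the merged weights.
merge 67/1000 + 69/1000 → 17/125
merge 107/1000 + 61/500 → 229/1000
merge 27/200 + 17/125 → 271/1000
merge 151/1000 + 21/125 → 319/1000
merge 181/1000 + 229/1000 → 41/100
merge 271/1000 + 319/1000 → 59/100
merge 41/100 + 59/100 → 1
L = 17/125 + 229/1000 + 271/1000 + 319/1000 + 41/100 + 59/100 + 1 = 591/200 = 2.955 bits/symbol.

2.955 bits/symbol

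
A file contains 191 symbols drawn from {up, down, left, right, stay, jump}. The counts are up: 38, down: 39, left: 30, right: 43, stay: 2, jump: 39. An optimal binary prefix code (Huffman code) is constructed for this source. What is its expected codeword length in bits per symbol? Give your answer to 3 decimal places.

Probabilities are the counts divided by 191.
Repeatedly combine the two least-probable nodes; the expected code length is the sum of the merged weights.
merge 2/191 + 30/191 → 32/191
merge 32/191 + 38/191 → 70/191
merge 39/191 + 39/191 → 78/191
merge 43/191 + 70/191 → 113/191
merge 78/191 + 113/191 → 1
L = 32/191 + 70/191 + 78/191 + 113/191 + 1 = 484/191 ≈ 2.534 bits/symbol.

2.534 bits/symbol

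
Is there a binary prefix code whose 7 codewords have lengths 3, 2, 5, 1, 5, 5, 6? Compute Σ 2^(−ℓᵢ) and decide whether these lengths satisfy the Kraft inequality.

With common denominator 2^6 = 64: Σ 2^(−ℓᵢ) = 8/64 + 16/64 + 2/64 + 32/64 + 2/64 + 2/64 + 1/64 = 63/64 = 0.984375.
Kraft's inequality requires Σ ≤ 1; here Σ = 0.984375 ≤ 1, so such a prefix code exists.

0.984375; yes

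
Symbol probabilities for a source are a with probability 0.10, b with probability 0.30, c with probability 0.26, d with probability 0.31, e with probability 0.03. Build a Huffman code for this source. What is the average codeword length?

2.13 bits/symbol

Repeatedly combine the two least-probable nodes; the expected code length is the sum of the merged weights.
merge 3/100 + 1/10 → 13/100
merge 13/100 + 13/50 → 39/100
merge 3/10 + 31/100 → 61/100
merge 39/100 + 61/100 → 1
L = 13/100 + 39/100 + 61/100 + 1 = 213/100 = 2.13 bits/symbol.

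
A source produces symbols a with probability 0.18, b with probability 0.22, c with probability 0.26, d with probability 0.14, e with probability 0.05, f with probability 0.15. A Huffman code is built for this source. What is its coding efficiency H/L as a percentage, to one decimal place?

97.4%

Entropy H = −Σ p log₂ p ≈ 2.4549 bits.
Huffman merges: 1/20+7/50→19/100; 3/20+9/50→33/100; 19/100+11/50→41/100; 13/50+33/100→59/100; 41/100+59/100→1. L = 63/25 ≈ 2.5200.
Efficiency = H/L = 2.4549/2.5200 = 97.4%.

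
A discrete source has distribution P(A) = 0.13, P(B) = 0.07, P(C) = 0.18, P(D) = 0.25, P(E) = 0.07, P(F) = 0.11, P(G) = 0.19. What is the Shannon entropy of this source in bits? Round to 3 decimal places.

2.671 bits

H = −Σ pᵢ log₂ pᵢ.
−0.13·log₂(0.13) = 0.3826
−0.07·log₂(0.07) = 0.2686
−0.18·log₂(0.18) = 0.4453
−0.25·log₂(0.25) = 0.5000
−0.07·log₂(0.07) = 0.2686
−0.11·log₂(0.11) = 0.3503
−0.19·log₂(0.19) = 0.4552
Sum ≈ 2.6706 → 2.671 bits.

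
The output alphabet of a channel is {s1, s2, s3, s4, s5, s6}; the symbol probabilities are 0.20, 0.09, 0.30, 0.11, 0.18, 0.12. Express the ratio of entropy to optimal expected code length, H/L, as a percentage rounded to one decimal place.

Entropy H = −Σ p log₂ p ≈ 2.4608 bits.
Huffman merges: 9/100+11/100→1/5; 3/25+9/50→3/10; 1/5+1/5→2/5; 3/10+3/10→3/5; 2/5+3/5→1. L = 5/2 ≈ 2.5000.
Efficiency = H/L = 2.4608/2.5000 = 98.4%.

98.4%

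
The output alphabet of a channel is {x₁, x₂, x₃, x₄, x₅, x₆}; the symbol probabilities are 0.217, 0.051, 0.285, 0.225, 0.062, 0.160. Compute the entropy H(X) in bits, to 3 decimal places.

2.369 bits

H = −Σ pᵢ log₂ pᵢ.
−0.217·log₂(0.217) = 0.4783
−0.051·log₂(0.051) = 0.2190
−0.285·log₂(0.285) = 0.5161
−0.225·log₂(0.225) = 0.4842
−0.062·log₂(0.062) = 0.2487
−0.160·log₂(0.160) = 0.4230
Sum ≈ 2.3693 → 2.369 bits.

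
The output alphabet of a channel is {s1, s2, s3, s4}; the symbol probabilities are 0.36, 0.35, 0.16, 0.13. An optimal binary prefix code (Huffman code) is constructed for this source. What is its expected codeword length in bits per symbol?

Repeatedly combine the two least-probable nodes; the expected code length is the sum of the merged weights.
merge 13/100 + 4/25 → 29/100
merge 29/100 + 7/20 → 16/25
merge 9/25 + 16/25 → 1
L = 29/100 + 16/25 + 1 = 193/100 = 1.93 bits/symbol.

1.93 bits/symbol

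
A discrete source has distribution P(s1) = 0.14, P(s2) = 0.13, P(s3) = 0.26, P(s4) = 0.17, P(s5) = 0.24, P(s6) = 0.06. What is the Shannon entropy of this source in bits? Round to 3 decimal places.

H = −Σ pᵢ log₂ pᵢ.
−0.14·log₂(0.14) = 0.3971
−0.13·log₂(0.13) = 0.3826
−0.26·log₂(0.26) = 0.5053
−0.17·log₂(0.17) = 0.4346
−0.24·log₂(0.24) = 0.4941
−0.06·log₂(0.06) = 0.2435
Sum ≈ 2.4573 → 2.457 bits.

2.457 bits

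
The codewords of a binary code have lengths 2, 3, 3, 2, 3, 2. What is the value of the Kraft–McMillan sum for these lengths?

1.125

With common denominator 2^3 = 8: Σ 2^(−ℓᵢ) = 2/8 + 1/8 + 1/8 + 2/8 + 1/8 + 2/8 = 9/8 = 1.125.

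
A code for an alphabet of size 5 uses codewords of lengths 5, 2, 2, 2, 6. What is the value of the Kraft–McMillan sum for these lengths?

With common denominator 2^6 = 64: Σ 2^(−ℓᵢ) = 2/64 + 16/64 + 16/64 + 16/64 + 1/64 = 51/64 = 0.796875.

0.796875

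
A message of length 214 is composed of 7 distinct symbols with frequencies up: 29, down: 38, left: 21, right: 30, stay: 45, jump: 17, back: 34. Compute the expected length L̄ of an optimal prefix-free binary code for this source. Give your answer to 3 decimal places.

Probabilities are the counts divided by 214.
Repeatedly combine the two least-probable nodes; the expected code length is the sum of the merged weights.
merge 17/214 + 21/214 → 19/107
merge 29/214 + 15/107 → 59/214
merge 17/107 + 19/107 → 36/107
merge 19/107 + 45/214 → 83/214
merge 59/214 + 36/107 → 131/214
merge 83/214 + 131/214 → 1
L = 19/107 + 59/214 + 36/107 + 83/214 + 131/214 + 1 = 597/214 ≈ 2.790 bits/symbol.

2.790 bits/symbol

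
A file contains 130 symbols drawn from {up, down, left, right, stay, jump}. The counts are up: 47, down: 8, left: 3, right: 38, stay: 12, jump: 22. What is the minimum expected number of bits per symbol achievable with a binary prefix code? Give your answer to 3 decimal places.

2.246 bits/symbol

Probabilities are the counts divided by 130.
Repeatedly combine the two least-probable nodes; the expected code length is the sum of the merged weights.
merge 3/130 + 4/65 → 11/130
merge 11/130 + 6/65 → 23/130
merge 11/65 + 23/130 → 9/26
merge 19/65 + 9/26 → 83/130
merge 47/130 + 83/130 → 1
L = 11/130 + 23/130 + 9/26 + 83/130 + 1 = 146/65 ≈ 2.246 bits/symbol.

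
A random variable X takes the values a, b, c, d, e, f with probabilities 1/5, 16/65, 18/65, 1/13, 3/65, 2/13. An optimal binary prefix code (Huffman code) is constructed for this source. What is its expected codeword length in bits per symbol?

Repeatedly combine the two least-probable nodes; the expected code length is the sum of the merged weights.
merge 3/65 + 1/13 → 8/65
merge 8/65 + 2/13 → 18/65
merge 1/5 + 16/65 → 29/65
merge 18/65 + 18/65 → 36/65
merge 29/65 + 36/65 → 1
L = 8/65 + 18/65 + 29/65 + 36/65 + 1 = 12/5 = 2.4 bits/symbol.

2.4 bits/symbol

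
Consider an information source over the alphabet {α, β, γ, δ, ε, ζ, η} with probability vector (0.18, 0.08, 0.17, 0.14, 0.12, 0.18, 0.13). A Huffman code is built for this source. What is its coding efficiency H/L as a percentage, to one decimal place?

Entropy H = −Σ p log₂ p ≈ 2.7635 bits.
Huffman merges: 2/25+3/25→1/5; 13/100+7/50→27/100; 17/100+9/50→7/20; 9/50+1/5→19/50; 27/100+7/20→31/50; 19/50+31/50→1. L = 141/50 ≈ 2.8200.
Efficiency = H/L = 2.7635/2.8200 = 98.0%.

98.0%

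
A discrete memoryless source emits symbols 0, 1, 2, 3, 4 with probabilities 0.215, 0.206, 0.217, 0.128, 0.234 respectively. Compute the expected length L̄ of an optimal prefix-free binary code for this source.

2.334 bits/symbol

Repeatedly combine the two least-probable nodes; the expected code length is the sum of the merged weights.
merge 16/125 + 103/500 → 167/500
merge 43/200 + 217/1000 → 54/125
merge 117/500 + 167/500 → 71/125
merge 54/125 + 71/125 → 1
L = 167/500 + 54/125 + 71/125 + 1 = 1167/500 = 2.334 bits/symbol.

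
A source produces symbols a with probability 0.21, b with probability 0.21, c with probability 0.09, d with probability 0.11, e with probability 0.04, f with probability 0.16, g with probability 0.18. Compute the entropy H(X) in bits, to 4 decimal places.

H = −Σ pᵢ log₂ pᵢ.
−0.21·log₂(0.21) = 0.4728
−0.21·log₂(0.21) = 0.4728
−0.09·log₂(0.09) = 0.3127
−0.11·log₂(0.11) = 0.3503
−0.04·log₂(0.04) = 0.1858
−0.16·log₂(0.16) = 0.4230
−0.18·log₂(0.18) = 0.4453
Sum ≈ 2.6627 → 2.6627 bits.

2.6627 bits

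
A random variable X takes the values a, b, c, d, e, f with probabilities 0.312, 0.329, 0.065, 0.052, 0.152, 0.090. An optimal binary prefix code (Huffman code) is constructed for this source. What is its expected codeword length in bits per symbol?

Repeatedly combine the two least-probable nodes; the expected code length is the sum of the merged weights.
merge 13/250 + 13/200 → 117/1000
merge 9/100 + 117/1000 → 207/1000
merge 19/125 + 207/1000 → 359/1000
merge 39/125 + 329/1000 → 641/1000
merge 359/1000 + 641/1000 → 1
L = 117/1000 + 207/1000 + 359/1000 + 641/1000 + 1 = 581/250 = 2.324 bits/symbol.

2.324 bits/symbol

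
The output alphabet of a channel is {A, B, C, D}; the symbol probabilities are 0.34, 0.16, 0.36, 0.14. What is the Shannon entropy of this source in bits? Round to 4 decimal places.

1.8799 bits

H = −Σ pᵢ log₂ pᵢ.
−0.34·log₂(0.34) = 0.5292
−0.16·log₂(0.16) = 0.4230
−0.36·log₂(0.36) = 0.5306
−0.14·log₂(0.14) = 0.3971
Sum ≈ 1.8799 → 1.8799 bits.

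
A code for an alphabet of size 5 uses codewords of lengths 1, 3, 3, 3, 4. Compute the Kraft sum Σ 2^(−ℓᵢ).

0.9375

With common denominator 2^4 = 16: Σ 2^(−ℓᵢ) = 8/16 + 2/16 + 2/16 + 2/16 + 1/16 = 15/16 = 0.9375.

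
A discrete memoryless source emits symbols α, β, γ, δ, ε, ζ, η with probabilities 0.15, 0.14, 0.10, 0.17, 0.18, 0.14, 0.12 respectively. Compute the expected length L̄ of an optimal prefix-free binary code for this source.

Repeatedly combine the two least-probable nodes; the expected code length is the sum of the merged weights.
merge 1/10 + 3/25 → 11/50
merge 7/50 + 7/50 → 7/25
merge 3/20 + 17/100 → 8/25
merge 9/50 + 11/50 → 2/5
merge 7/25 + 8/25 → 3/5
merge 2/5 + 3/5 → 1
L = 11/50 + 7/25 + 8/25 + 2/5 + 3/5 + 1 = 141/50 = 2.82 bits/symbol.

2.82 bits/symbol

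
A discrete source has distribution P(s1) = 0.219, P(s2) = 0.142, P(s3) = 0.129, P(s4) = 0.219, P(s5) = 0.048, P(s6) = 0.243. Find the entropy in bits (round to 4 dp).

H = −Σ pᵢ log₂ pᵢ.
−0.219·log₂(0.219) = 0.4798
−0.142·log₂(0.142) = 0.3999
−0.129·log₂(0.129) = 0.3811
−0.219·log₂(0.219) = 0.4798
−0.048·log₂(0.048) = 0.2103
−0.243·log₂(0.243) = 0.4960
Sum ≈ 2.4469 → 2.4469 bits.

2.4469 bits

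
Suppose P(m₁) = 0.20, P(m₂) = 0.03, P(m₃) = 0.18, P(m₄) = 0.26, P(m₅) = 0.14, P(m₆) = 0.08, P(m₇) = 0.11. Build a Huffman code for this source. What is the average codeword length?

2.65 bits/symbol

Repeatedly combine the two least-probable nodes; the expected code length is the sum of the merged weights.
merge 3/100 + 2/25 → 11/100
merge 11/100 + 11/100 → 11/50
merge 7/50 + 9/50 → 8/25
merge 1/5 + 11/50 → 21/50
merge 13/50 + 8/25 → 29/50
merge 21/50 + 29/50 → 1
L = 11/100 + 11/50 + 8/25 + 21/50 + 29/50 + 1 = 53/20 = 2.65 bits/symbol.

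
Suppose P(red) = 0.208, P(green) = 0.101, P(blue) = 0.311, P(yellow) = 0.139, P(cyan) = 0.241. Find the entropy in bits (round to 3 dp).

2.220 bits

H = −Σ pᵢ log₂ pᵢ.
−0.208·log₂(0.208) = 0.4712
−0.101·log₂(0.101) = 0.3341
−0.311·log₂(0.311) = 0.5240
−0.139·log₂(0.139) = 0.3957
−0.241·log₂(0.241) = 0.4947
Sum ≈ 2.2198 → 2.220 bits.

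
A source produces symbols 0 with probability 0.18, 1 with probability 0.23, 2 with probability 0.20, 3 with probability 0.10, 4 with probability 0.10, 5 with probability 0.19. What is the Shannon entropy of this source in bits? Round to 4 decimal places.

2.5170 bits

H = −Σ pᵢ log₂ pᵢ.
−0.18·log₂(0.18) = 0.4453
−0.23·log₂(0.23) = 0.4877
−0.20·log₂(0.20) = 0.4644
−0.10·log₂(0.10) = 0.3322
−0.10·log₂(0.10) = 0.3322
−0.19·log₂(0.19) = 0.4552
Sum ≈ 2.5170 → 2.5170 bits.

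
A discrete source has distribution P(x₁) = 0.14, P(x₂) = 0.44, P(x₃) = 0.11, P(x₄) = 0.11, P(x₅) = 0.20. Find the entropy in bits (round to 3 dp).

2.083 bits

H = −Σ pᵢ log₂ pᵢ.
−0.14·log₂(0.14) = 0.3971
−0.44·log₂(0.44) = 0.5211
−0.11·log₂(0.11) = 0.3503
−0.11·log₂(0.11) = 0.3503
−0.20·log₂(0.20) = 0.4644
Sum ≈ 2.0832 → 2.083 bits.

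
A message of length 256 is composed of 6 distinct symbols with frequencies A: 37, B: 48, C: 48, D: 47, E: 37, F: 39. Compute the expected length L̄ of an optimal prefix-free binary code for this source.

Probabilities are the counts divided by 256.
Repeatedly combine the two least-probable nodes; the expected code length is the sum of the merged weights.
merge 37/256 + 37/256 → 37/128
merge 39/256 + 47/256 → 43/128
merge 3/16 + 3/16 → 3/8
merge 37/128 + 43/128 → 5/8
merge 3/8 + 5/8 → 1
L = 37/128 + 43/128 + 3/8 + 5/8 + 1 = 21/8 = 2.625 bits/symbol.

2.625 bits/symbol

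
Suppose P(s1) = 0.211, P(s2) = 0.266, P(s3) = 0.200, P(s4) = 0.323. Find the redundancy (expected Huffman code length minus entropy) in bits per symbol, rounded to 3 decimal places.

Entropy H = −Σ p log₂ p ≈ 1.9728 bits.
Huffman merges: 1/5+211/1000→411/1000; 133/500+323/1000→589/1000; 411/1000+589/1000→1. L = 2 ≈ 2.0000.
L − H = 2.0000 − 1.9728 = 0.027 bits.

0.027 bits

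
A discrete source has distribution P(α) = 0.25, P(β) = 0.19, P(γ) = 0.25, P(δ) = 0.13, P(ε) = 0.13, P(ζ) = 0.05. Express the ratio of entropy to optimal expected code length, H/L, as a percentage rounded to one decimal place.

Entropy H = −Σ p log₂ p ≈ 2.4366 bits.
Huffman merges: 1/20+13/100→9/50; 13/100+9/50→31/100; 19/100+1/4→11/25; 1/4+31/100→14/25; 11/25+14/25→1. L = 249/100 ≈ 2.4900.
Efficiency = H/L = 2.4366/2.4900 = 97.9%.

97.9%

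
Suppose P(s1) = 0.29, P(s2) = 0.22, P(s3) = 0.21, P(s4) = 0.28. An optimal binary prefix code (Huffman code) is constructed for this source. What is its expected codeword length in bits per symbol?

2 bits/symbol

Repeatedly combine the two least-probable nodes; the expected code length is the sum of the merged weights.
merge 21/100 + 11/50 → 43/100
merge 7/25 + 29/100 → 57/100
merge 43/100 + 57/100 → 1
L = 43/100 + 57/100 + 1 = 2 bits/symbol.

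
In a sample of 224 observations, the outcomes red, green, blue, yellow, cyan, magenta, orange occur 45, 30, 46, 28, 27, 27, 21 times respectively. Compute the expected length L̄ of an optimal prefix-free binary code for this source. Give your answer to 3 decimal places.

Probabilities are the counts divided by 224.
Repeatedly combine the two least-probable nodes; the expected code length is the sum of the merged weights.
merge 3/32 + 27/224 → 3/14
merge 27/224 + 1/8 → 55/224
merge 15/112 + 45/224 → 75/224
merge 23/112 + 3/14 → 47/112
merge 55/224 + 75/224 → 65/112
merge 47/112 + 65/112 → 1
L = 3/14 + 55/224 + 75/224 + 47/112 + 65/112 + 1 = 313/112 ≈ 2.795 bits/symbol.

2.795 bits/symbol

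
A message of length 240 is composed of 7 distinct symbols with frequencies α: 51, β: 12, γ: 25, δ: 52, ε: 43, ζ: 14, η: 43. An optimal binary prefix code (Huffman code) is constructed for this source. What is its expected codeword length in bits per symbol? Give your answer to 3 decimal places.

Probabilities are the counts divided by 240.
Repeatedly combine the two least-probable nodes; the expected code length is the sum of the merged weights.
merge 1/20 + 7/120 → 13/120
merge 5/48 + 13/120 → 17/80
merge 43/240 + 43/240 → 43/120
merge 17/80 + 17/80 → 17/40
merge 13/60 + 43/120 → 23/40
merge 17/40 + 23/40 → 1
L = 13/120 + 17/80 + 43/120 + 17/40 + 23/40 + 1 = 643/240 ≈ 2.679 bits/symbol.

2.679 bits/symbol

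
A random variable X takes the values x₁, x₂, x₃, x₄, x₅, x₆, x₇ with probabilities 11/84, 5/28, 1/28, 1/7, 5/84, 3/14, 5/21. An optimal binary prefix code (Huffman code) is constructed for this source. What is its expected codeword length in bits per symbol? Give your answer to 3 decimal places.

Repeatedly combine the two least-probable nodes; the expected code length is the sum of the merged weights.
merge 1/28 + 5/84 → 2/21
merge 2/21 + 11/84 → 19/84
merge 1/7 + 5/28 → 9/28
merge 3/14 + 19/84 → 37/84
merge 5/21 + 9/28 → 47/84
merge 37/84 + 47/84 → 1
L = 2/21 + 19/84 + 9/28 + 37/84 + 47/84 + 1 = 37/14 ≈ 2.643 bits/symbol.

2.643 bits/symbol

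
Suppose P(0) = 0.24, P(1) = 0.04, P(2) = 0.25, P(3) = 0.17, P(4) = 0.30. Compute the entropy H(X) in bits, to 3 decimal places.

H = −Σ pᵢ log₂ pᵢ.
−0.24·log₂(0.24) = 0.4941
−0.04·log₂(0.04) = 0.1858
−0.25·log₂(0.25) = 0.5000
−0.17·log₂(0.17) = 0.4346
−0.30·log₂(0.30) = 0.5211
Sum ≈ 2.1356 → 2.136 bits.

2.136 bits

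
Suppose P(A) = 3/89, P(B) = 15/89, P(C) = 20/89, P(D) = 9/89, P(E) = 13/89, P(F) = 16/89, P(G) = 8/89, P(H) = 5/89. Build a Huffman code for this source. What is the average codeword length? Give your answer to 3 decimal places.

Repeatedly combine the two least-probable nodes; the expected code length is the sum of the merged weights.
merge 3/89 + 5/89 → 8/89
merge 8/89 + 8/89 → 16/89
merge 9/89 + 13/89 → 22/89
merge 15/89 + 16/89 → 31/89
merge 16/89 + 20/89 → 36/89
merge 22/89 + 31/89 → 53/89
merge 36/89 + 53/89 → 1
L = 8/89 + 16/89 + 22/89 + 31/89 + 36/89 + 53/89 + 1 = 255/89 ≈ 2.865 bits/symbol.

2.865 bits/symbol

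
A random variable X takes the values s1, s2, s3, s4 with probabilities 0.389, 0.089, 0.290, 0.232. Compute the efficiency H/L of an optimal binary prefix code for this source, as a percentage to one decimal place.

95.6%

Entropy H = −Σ p log₂ p ≈ 1.8474 bits.
Huffman merges: 89/1000+29/125→321/1000; 29/100+321/1000→611/1000; 389/1000+611/1000→1. L = 483/250 ≈ 1.9320.
Efficiency = H/L = 1.8474/1.9320 = 95.6%.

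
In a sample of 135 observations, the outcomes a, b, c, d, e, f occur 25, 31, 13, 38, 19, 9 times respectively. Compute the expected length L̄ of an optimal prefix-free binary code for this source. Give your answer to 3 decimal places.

2.467 bits/symbol

Probabilities are the counts divided by 135.
Repeatedly combine the two least-probable nodes; the expected code length is the sum of the merged weights.
merge 1/15 + 13/135 → 22/135
merge 19/135 + 22/135 → 41/135
merge 5/27 + 31/135 → 56/135
merge 38/135 + 41/135 → 79/135
merge 56/135 + 79/135 → 1
L = 22/135 + 41/135 + 56/135 + 79/135 + 1 = 37/15 ≈ 2.467 bits/symbol.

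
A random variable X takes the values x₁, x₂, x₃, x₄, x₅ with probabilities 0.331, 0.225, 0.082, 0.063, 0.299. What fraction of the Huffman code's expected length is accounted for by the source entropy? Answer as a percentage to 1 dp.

97.0%

Entropy H = −Σ p log₂ p ≈ 2.0801 bits.
Huffman merges: 63/1000+41/500→29/200; 29/200+9/40→37/100; 299/1000+331/1000→63/100; 37/100+63/100→1. L = 429/200 ≈ 2.1450.
Efficiency = H/L = 2.0801/2.1450 = 97.0%.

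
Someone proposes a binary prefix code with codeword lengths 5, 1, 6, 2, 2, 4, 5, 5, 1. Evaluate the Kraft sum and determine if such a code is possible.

1.671875; no

With common denominator 2^6 = 64: Σ 2^(−ℓᵢ) = 2/64 + 32/64 + 1/64 + 16/64 + 16/64 + 4/64 + 2/64 + 2/64 + 32/64 = 107/64 = 1.671875.
Kraft's inequality requires Σ ≤ 1; here Σ = 1.671875 > 1, so no such prefix code exists.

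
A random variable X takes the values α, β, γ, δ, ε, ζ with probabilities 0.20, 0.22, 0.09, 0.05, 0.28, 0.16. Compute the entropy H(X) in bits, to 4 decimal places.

H = −Σ pᵢ log₂ pᵢ.
−0.20·log₂(0.20) = 0.4644
−0.22·log₂(0.22) = 0.4806
−0.09·log₂(0.09) = 0.3127
−0.05·log₂(0.05) = 0.2161
−0.28·log₂(0.28) = 0.5142
−0.16·log₂(0.16) = 0.4230
Sum ≈ 2.4109 → 2.4109 bits.

2.4109 bits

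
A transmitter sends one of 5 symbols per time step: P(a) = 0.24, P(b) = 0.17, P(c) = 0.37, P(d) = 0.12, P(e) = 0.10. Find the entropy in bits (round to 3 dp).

2.159 bits

H = −Σ pᵢ log₂ pᵢ.
−0.24·log₂(0.24) = 0.4941
−0.17·log₂(0.17) = 0.4346
−0.37·log₂(0.37) = 0.5307
−0.12·log₂(0.12) = 0.3671
−0.10·log₂(0.10) = 0.3322
Sum ≈ 2.1587 → 2.159 bits.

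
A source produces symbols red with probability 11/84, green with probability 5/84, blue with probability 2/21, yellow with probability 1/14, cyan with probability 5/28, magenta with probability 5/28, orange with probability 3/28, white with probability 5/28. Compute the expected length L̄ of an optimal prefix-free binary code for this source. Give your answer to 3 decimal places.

Repeatedly combine the two least-probable nodes; the expected code length is the sum of the merged weights.
merge 5/84 + 1/14 → 11/84
merge 2/21 + 3/28 → 17/84
merge 11/84 + 11/84 → 11/42
merge 5/28 + 5/28 → 5/14
merge 5/28 + 17/84 → 8/21
merge 11/42 + 5/14 → 13/21
merge 8/21 + 13/21 → 1
L = 11/84 + 17/84 + 11/42 + 5/14 + 8/21 + 13/21 + 1 = 62/21 ≈ 2.952 bits/symbol.

2.952 bits/symbol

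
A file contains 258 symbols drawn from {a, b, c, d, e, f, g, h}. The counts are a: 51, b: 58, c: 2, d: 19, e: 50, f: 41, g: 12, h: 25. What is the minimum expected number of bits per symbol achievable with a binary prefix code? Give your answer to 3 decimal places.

2.760 bits/symbol

Probabilities are the counts divided by 258.
Repeatedly combine the two least-probable nodes; the expected code length is the sum of the merged weights.
merge 1/129 + 2/43 → 7/129
merge 7/129 + 19/258 → 11/86
merge 25/258 + 11/86 → 29/129
merge 41/258 + 25/129 → 91/258
merge 17/86 + 29/129 → 109/258
merge 29/129 + 91/258 → 149/258
merge 109/258 + 149/258 → 1
L = 7/129 + 11/86 + 29/129 + 91/258 + 109/258 + 149/258 + 1 = 356/129 ≈ 2.760 bits/symbol.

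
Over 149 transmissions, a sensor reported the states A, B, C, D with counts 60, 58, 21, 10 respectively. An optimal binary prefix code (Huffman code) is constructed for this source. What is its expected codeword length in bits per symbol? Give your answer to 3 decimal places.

Probabilities are the counts divided by 149.
Repeatedly combine the two least-probable nodes; the expected code length is the sum of the merged weights.
merge 10/149 + 21/149 → 31/149
merge 31/149 + 58/149 → 89/149
merge 60/149 + 89/149 → 1
L = 31/149 + 89/149 + 1 = 269/149 ≈ 1.805 bits/symbol.

1.805 bits/symbol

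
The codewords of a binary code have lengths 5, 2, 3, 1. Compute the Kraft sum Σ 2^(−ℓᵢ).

With common denominator 2^5 = 32: Σ 2^(−ℓᵢ) = 1/32 + 8/32 + 4/32 + 16/32 = 29/32 = 0.90625.

0.90625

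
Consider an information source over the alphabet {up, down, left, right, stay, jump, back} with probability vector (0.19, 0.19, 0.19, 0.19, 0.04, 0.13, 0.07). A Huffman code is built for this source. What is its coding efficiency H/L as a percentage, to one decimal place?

97.4%

Entropy H = −Σ p log₂ p ≈ 2.6579 bits.
Huffman merges: 1/25+7/100→11/100; 11/100+13/100→6/25; 19/100+19/100→19/50; 19/100+19/100→19/50; 6/25+19/50→31/50; 19/50+31/50→1. L = 273/100 ≈ 2.7300.
Efficiency = H/L = 2.6579/2.7300 = 97.4%.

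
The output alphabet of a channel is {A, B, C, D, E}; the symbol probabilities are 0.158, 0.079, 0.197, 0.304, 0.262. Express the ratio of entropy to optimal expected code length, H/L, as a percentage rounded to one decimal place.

98.4%

Entropy H = −Σ p log₂ p ≈ 2.2001 bits.
Huffman merges: 79/1000+79/500→237/1000; 197/1000+237/1000→217/500; 131/500+38/125→283/500; 217/500+283/500→1. L = 2237/1000 ≈ 2.2370.
Efficiency = H/L = 2.2001/2.2370 = 98.4%.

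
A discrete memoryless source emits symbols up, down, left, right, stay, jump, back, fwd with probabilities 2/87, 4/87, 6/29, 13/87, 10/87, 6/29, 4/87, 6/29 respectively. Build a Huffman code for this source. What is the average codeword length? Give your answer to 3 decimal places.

2.770 bits/symbol

Repeatedly combine the two least-probable nodes; the expected code length is the sum of the merged weights.
merge 2/87 + 4/87 → 2/29
merge 4/87 + 2/29 → 10/87
merge 10/87 + 10/87 → 20/87
merge 13/87 + 6/29 → 31/87
merge 6/29 + 6/29 → 12/29
merge 20/87 + 31/87 → 17/29
merge 12/29 + 17/29 → 1
L = 2/29 + 10/87 + 20/87 + 31/87 + 12/29 + 17/29 + 1 = 241/87 ≈ 2.770 bits/symbol.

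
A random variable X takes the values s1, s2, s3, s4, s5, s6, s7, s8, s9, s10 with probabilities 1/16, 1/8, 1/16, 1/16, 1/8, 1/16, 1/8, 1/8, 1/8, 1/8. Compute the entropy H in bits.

Each probability is a power of 1/2, so log₂(1/p) is an integer.
H = Σ p·log₂(1/p) = 1/16·4 + 1/8·3 + 1/16·4 + 1/16·4 + 1/8·3 + 1/16·4 + 1/8·3 + 1/8·3 + 1/8·3 + 1/8·3 = 3.25 bits.

3.25 bits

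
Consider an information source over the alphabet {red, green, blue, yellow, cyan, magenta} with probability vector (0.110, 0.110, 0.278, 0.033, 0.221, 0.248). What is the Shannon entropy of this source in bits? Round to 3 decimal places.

H = −Σ pᵢ log₂ pᵢ.
−0.110·log₂(0.110) = 0.3503
−0.110·log₂(0.110) = 0.3503
−0.278·log₂(0.278) = 0.5134
−0.033·log₂(0.033) = 0.1624
−0.221·log₂(0.221) = 0.4813
−0.248·log₂(0.248) = 0.4989
Sum ≈ 2.3566 → 2.357 bits.

2.357 bits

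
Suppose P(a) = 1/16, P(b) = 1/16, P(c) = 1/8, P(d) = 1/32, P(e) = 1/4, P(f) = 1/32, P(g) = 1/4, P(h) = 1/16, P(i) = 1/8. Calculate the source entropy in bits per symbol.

Each probability is a power of 1/2, so log₂(1/p) is an integer.
H = Σ p·log₂(1/p) = 1/16·4 + 1/16·4 + 1/8·3 + 1/32·5 + 1/4·2 + 1/32·5 + 1/4·2 + 1/16·4 + 1/8·3 = 2.8125 bits.

2.8125 bits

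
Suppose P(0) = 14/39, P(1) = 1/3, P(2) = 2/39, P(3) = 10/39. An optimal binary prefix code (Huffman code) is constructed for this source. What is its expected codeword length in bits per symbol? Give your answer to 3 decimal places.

Repeatedly combine the two least-probable nodes; the expected code length is the sum of the merged weights.
merge 2/39 + 10/39 → 4/13
merge 4/13 + 1/3 → 25/39
merge 14/39 + 25/39 → 1
L = 4/13 + 25/39 + 1 = 76/39 ≈ 1.949 bits/symbol.

1.949 bits/symbol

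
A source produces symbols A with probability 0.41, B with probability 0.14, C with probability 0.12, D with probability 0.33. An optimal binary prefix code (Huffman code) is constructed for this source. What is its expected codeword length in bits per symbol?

Repeatedly combine the two least-probable nodes; the expected code length is the sum of the merged weights.
merge 3/25 + 7/50 → 13/50
merge 13/50 + 33/100 → 59/100
merge 41/100 + 59/100 → 1
L = 13/50 + 59/100 + 1 = 37/20 = 1.85 bits/symbol.

1.85 bits/symbol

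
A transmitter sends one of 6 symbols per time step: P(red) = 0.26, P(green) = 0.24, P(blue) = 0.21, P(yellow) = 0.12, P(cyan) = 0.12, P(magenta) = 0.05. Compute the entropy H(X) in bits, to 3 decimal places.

H = −Σ pᵢ log₂ pᵢ.
−0.26·log₂(0.26) = 0.5053
−0.24·log₂(0.24) = 0.4941
−0.21·log₂(0.21) = 0.4728
−0.12·log₂(0.12) = 0.3671
−0.12·log₂(0.12) = 0.3671
−0.05·log₂(0.05) = 0.2161
Sum ≈ 2.4225 → 2.422 bits.

2.422 bits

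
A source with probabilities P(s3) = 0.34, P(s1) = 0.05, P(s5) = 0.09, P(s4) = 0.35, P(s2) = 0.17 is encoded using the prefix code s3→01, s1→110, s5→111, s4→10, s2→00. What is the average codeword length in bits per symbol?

L̄ = Σ pᵢ·ℓᵢ = 0.34·2 + 0.05·3 + 0.09·3 + 0.35·2 + 0.17·2 = 2.14 bits/symbol.

2.14 bits/symbol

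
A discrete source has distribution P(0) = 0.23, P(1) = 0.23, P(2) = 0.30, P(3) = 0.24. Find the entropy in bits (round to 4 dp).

H = −Σ pᵢ log₂ pᵢ.
−0.23·log₂(0.23) = 0.4877
−0.23·log₂(0.23) = 0.4877
−0.30·log₂(0.30) = 0.5211
−0.24·log₂(0.24) = 0.4941
Sum ≈ 1.9906 → 1.9906 bits.

1.9906 bits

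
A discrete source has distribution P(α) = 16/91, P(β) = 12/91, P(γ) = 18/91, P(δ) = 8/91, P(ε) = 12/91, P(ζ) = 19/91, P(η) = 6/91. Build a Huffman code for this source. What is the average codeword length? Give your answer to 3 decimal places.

2.747 bits/symbol

Repeatedly combine the two least-probable nodes; the expected code length is the sum of the merged weights.
merge 6/91 + 8/91 → 2/13
merge 12/91 + 12/91 → 24/91
merge 2/13 + 16/91 → 30/91
merge 18/91 + 19/91 → 37/91
merge 24/91 + 30/91 → 54/91
merge 37/91 + 54/91 → 1
L = 2/13 + 24/91 + 30/91 + 37/91 + 54/91 + 1 = 250/91 ≈ 2.747 bits/symbol.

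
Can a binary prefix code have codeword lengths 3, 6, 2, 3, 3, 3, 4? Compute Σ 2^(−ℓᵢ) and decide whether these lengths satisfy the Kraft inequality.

0.828125; yes

With common denominator 2^6 = 64: Σ 2^(−ℓᵢ) = 8/64 + 1/64 + 16/64 + 8/64 + 8/64 + 8/64 + 4/64 = 53/64 = 0.828125.
Kraft's inequality requires Σ ≤ 1; here Σ = 0.828125 ≤ 1, so such a prefix code exists.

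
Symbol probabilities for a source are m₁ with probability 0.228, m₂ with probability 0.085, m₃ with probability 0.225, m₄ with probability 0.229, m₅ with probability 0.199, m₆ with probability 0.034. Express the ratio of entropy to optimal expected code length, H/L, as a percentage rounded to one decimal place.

98.0%

Entropy H = −Σ p log₂ p ≈ 2.3891 bits.
Huffman merges: 17/500+17/200→119/1000; 119/1000+199/1000→159/500; 9/40+57/250→453/1000; 229/1000+159/500→547/1000; 453/1000+547/1000→1. L = 2437/1000 ≈ 2.4370.
Efficiency = H/L = 2.3891/2.4370 = 98.0%.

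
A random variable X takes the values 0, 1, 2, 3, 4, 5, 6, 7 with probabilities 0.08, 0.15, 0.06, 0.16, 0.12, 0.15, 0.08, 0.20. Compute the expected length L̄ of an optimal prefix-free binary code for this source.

Repeatedly combine the two least-probable nodes; the expected code length is the sum of the merged weights.
merge 3/50 + 2/25 → 7/50
merge 2/25 + 3/25 → 1/5
merge 7/50 + 3/20 → 29/100
merge 3/20 + 4/25 → 31/100
merge 1/5 + 1/5 → 2/5
merge 29/100 + 31/100 → 3/5
merge 2/5 + 3/5 → 1
L = 7/50 + 1/5 + 29/100 + 31/100 + 2/5 + 3/5 + 1 = 147/50 = 2.94 bits/symbol.

2.94 bits/symbol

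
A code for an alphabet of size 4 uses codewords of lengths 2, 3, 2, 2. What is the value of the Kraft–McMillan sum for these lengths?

0.875

With common denominator 2^3 = 8: Σ 2^(−ℓᵢ) = 2/8 + 1/8 + 2/8 + 2/8 = 7/8 = 0.875.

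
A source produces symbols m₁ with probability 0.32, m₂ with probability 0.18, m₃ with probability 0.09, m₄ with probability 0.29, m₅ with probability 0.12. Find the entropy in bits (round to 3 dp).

H = −Σ pᵢ log₂ pᵢ.
−0.32·log₂(0.32) = 0.5260
−0.18·log₂(0.18) = 0.4453
−0.09·log₂(0.09) = 0.3127
−0.29·log₂(0.29) = 0.5179
−0.12·log₂(0.12) = 0.3671
Sum ≈ 2.1690 → 2.169 bits.

2.169 bits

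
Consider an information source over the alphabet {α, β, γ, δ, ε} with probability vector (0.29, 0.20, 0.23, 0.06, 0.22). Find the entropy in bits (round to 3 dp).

2.194 bits

H = −Σ pᵢ log₂ pᵢ.
−0.29·log₂(0.29) = 0.5179
−0.20·log₂(0.20) = 0.4644
−0.23·log₂(0.23) = 0.4877
−0.06·log₂(0.06) = 0.2435
−0.22·log₂(0.22) = 0.4806
Sum ≈ 2.1941 → 2.194 bits.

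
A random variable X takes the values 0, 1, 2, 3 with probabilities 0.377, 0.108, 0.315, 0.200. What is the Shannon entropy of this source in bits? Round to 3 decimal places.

1.867 bits

H = −Σ pᵢ log₂ pᵢ.
−0.377·log₂(0.377) = 0.5306
−0.108·log₂(0.108) = 0.3468
−0.315·log₂(0.315) = 0.5250
−0.200·log₂(0.200) = 0.4644
Sum ≈ 1.8667 → 1.867 bits.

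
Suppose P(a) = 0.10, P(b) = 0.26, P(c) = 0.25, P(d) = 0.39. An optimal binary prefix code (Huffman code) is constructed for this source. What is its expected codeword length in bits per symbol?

1.96 bits/symbol

Repeatedly combine the two least-probable nodes; the expected code length is the sum of the merged weights.
merge 1/10 + 1/4 → 7/20
merge 13/50 + 7/20 → 61/100
merge 39/100 + 61/100 → 1
L = 7/20 + 61/100 + 1 = 49/25 = 1.96 bits/symbol.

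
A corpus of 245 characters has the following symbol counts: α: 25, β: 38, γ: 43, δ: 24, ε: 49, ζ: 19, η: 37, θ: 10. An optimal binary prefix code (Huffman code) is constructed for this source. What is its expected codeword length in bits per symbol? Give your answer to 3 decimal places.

2.918 bits/symbol

Probabilities are the counts divided by 245.
Repeatedly combine the two least-probable nodes; the expected code length is the sum of the merged weights.
merge 2/49 + 19/245 → 29/245
merge 24/245 + 5/49 → 1/5
merge 29/245 + 37/245 → 66/245
merge 38/245 + 43/245 → 81/245
merge 1/5 + 1/5 → 2/5
merge 66/245 + 81/245 → 3/5
merge 2/5 + 3/5 → 1
L = 29/245 + 1/5 + 66/245 + 81/245 + 2/5 + 3/5 + 1 = 143/49 ≈ 2.918 bits/symbol.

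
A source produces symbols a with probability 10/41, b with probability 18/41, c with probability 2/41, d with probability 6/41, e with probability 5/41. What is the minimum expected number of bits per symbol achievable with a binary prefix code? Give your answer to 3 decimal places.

2.049 bits/symbol

Repeatedly combine the two least-probable nodes; the expected code length is the sum of the merged weights.
merge 2/41 + 5/41 → 7/41
merge 6/41 + 7/41 → 13/41
merge 10/41 + 13/41 → 23/41
merge 18/41 + 23/41 → 1
L = 7/41 + 13/41 + 23/41 + 1 = 84/41 ≈ 2.049 bits/symbol.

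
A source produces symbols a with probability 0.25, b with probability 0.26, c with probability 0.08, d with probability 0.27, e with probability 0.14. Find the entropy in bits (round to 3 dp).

2.204 bits

H = −Σ pᵢ log₂ pᵢ.
−0.25·log₂(0.25) = 0.5000
−0.26·log₂(0.26) = 0.5053
−0.08·log₂(0.08) = 0.2915
−0.27·log₂(0.27) = 0.5100
−0.14·log₂(0.14) = 0.3971
Sum ≈ 2.2039 → 2.204 bits.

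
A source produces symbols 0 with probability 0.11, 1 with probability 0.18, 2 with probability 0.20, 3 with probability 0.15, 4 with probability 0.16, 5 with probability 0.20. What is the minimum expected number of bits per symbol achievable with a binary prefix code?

Repeatedly combine the two least-probable nodes; the expected code length is the sum of the merged weights.
merge 11/100 + 3/20 → 13/50
merge 4/25 + 9/50 → 17/50
merge 1/5 + 1/5 → 2/5
merge 13/50 + 17/50 → 3/5
merge 2/5 + 3/5 → 1
L = 13/50 + 17/50 + 2/5 + 3/5 + 1 = 13/5 = 2.6 bits/symbol.

2.6 bits/symbol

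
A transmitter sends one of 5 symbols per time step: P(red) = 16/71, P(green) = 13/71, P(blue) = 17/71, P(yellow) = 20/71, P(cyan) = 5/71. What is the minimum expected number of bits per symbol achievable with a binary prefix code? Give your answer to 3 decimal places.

2.254 bits/symbol

Repeatedly combine the two least-probable nodes; the expected code length is the sum of the merged weights.
merge 5/71 + 13/71 → 18/71
merge 16/71 + 17/71 → 33/71
merge 18/71 + 20/71 → 38/71
merge 33/71 + 38/71 → 1
L = 18/71 + 33/71 + 38/71 + 1 = 160/71 ≈ 2.254 bits/symbol.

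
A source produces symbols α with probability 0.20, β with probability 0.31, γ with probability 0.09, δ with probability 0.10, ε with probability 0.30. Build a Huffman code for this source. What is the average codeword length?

Repeatedly combine the two least-probable nodes; the expected code length is the sum of the merged weights.
merge 9/100 + 1/10 → 19/100
merge 19/100 + 1/5 → 39/100
merge 3/10 + 31/100 → 61/100
merge 39/100 + 61/100 → 1
L = 19/100 + 39/100 + 61/100 + 1 = 219/100 = 2.19 bits/symbol.

2.19 bits/symbol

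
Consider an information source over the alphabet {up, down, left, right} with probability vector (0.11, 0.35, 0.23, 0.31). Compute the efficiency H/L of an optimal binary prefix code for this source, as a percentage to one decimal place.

Entropy H = −Σ p log₂ p ≈ 1.8918 bits.
Huffman merges: 11/100+23/100→17/50; 31/100+17/50→13/20; 7/20+13/20→1. L = 199/100 ≈ 1.9900.
Efficiency = H/L = 1.8918/1.9900 = 95.1%.

95.1%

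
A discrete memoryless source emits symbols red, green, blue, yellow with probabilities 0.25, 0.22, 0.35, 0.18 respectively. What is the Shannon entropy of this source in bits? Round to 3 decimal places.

H = −Σ pᵢ log₂ pᵢ.
−0.25·log₂(0.25) = 0.5000
−0.22·log₂(0.22) = 0.4806
−0.35·log₂(0.35) = 0.5301
−0.18·log₂(0.18) = 0.4453
Sum ≈ 1.9560 → 1.956 bits.

1.956 bits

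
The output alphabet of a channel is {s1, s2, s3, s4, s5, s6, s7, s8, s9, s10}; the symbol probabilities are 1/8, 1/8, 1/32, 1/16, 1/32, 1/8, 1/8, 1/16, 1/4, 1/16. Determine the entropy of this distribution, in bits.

3.0625 bits

Each probability is a power of 1/2, so log₂(1/p) is an integer.
H = Σ p·log₂(1/p) = 1/8·3 + 1/8·3 + 1/32·5 + 1/16·4 + 1/32·5 + 1/8·3 + 1/8·3 + 1/16·4 + 1/4·2 + 1/16·4 = 3.0625 bits.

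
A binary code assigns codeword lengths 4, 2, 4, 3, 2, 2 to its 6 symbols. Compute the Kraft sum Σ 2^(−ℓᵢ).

With common denominator 2^4 = 16: Σ 2^(−ℓᵢ) = 1/16 + 4/16 + 1/16 + 2/16 + 4/16 + 4/16 = 16/16 = 1.

1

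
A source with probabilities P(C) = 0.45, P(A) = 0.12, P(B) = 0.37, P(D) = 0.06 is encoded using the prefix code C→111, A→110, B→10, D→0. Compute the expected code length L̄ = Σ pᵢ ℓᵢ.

2.51 bits/symbol

L̄ = Σ pᵢ·ℓᵢ = 0.45·3 + 0.12·3 + 0.37·2 + 0.06·1 = 2.51 bits/symbol.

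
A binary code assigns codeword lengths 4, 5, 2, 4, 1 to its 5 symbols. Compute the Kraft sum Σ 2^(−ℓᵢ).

0.90625

With common denominator 2^5 = 32: Σ 2^(−ℓᵢ) = 2/32 + 1/32 + 8/32 + 2/32 + 16/32 = 29/32 = 0.90625.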